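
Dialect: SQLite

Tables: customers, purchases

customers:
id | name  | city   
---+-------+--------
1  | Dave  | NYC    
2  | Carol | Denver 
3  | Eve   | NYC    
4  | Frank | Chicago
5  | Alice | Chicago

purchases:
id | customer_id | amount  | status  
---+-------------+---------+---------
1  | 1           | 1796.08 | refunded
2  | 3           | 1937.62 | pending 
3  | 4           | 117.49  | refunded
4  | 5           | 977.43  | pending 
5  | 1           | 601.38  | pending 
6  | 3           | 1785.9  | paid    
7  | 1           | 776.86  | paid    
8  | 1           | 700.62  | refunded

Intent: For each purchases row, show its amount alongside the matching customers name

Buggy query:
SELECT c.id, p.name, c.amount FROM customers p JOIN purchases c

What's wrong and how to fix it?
Bug: JOIN with no ON clause produces a cartesian product; every purchases row pairs with every customers row

Fix: Add ON c.customer_id = p.id to the JOIN

Corrected query:
SELECT c.id, p.name, c.amount FROM customers p JOIN purchases c ON c.customer_id = p.id

Result:
id | name  | amount 
---+-------+--------
1  | Dave  | 1796.08
2  | Eve   | 1937.62
3  | Frank | 117.49 
4  | Alice | 977.43 
5  | Dave  | 601.38 
6  | Eve   | 1785.9 
7  | Dave  | 776.86 
8  | Dave  | 700.62 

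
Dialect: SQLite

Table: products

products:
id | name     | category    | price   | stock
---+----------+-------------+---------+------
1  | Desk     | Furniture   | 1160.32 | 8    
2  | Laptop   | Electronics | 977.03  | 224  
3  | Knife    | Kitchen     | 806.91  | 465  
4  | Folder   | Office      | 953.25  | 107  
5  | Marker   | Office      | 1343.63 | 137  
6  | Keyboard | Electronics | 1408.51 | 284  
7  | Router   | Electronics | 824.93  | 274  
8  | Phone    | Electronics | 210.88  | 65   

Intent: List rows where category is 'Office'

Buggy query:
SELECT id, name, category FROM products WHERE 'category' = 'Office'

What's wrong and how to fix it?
Bug: Single quotes denote string literals in SQL; the column name is being compared as a constant string

Fix: Reference the column as category without single quotes

Corrected query:
SELECT id, name, category FROM products WHERE category = 'Office'

Result:
id | name   | category
---+--------+---------
4  | Folder | Office  
5  | Marker | Office  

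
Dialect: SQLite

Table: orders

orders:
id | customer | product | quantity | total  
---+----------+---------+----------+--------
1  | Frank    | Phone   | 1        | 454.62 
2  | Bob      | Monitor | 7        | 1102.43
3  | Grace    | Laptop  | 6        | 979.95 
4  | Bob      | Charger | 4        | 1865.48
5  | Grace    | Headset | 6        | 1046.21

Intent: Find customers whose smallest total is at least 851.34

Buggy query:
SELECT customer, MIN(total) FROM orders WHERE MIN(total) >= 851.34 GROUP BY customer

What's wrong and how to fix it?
Bug: MIN() in WHERE is a misuse of aggregate

Fix: Replace WHERE with HAVING after the GROUP BY

Corrected query:
SELECT customer, MIN(total) FROM orders GROUP BY customer HAVING MIN(total) >= 851.34

Result:
customer | MIN(total)
---------+-----------
Bob      | 1102.43   
Grace    | 979.95    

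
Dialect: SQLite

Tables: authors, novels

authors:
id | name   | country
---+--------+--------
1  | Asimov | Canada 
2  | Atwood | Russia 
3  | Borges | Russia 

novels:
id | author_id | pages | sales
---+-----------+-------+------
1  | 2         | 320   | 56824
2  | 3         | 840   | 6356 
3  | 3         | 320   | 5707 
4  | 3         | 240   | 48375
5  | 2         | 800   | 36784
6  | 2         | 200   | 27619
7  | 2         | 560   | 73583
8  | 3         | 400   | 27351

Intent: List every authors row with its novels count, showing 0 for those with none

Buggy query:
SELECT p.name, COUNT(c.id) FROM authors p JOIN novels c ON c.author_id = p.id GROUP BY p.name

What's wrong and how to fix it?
Bug: INNER JOIN drops authors rows that have no matching novels rows

Fix: Switch to LEFT JOIN to retain unmatched parent rows

Corrected query:
SELECT p.name, COUNT(c.id) FROM authors p LEFT JOIN novels c ON c.author_id = p.id GROUP BY p.name

Result:
name   | COUNT(c.id)
-------+------------
Asimov | 0          
Atwood | 4          
Borges | 4          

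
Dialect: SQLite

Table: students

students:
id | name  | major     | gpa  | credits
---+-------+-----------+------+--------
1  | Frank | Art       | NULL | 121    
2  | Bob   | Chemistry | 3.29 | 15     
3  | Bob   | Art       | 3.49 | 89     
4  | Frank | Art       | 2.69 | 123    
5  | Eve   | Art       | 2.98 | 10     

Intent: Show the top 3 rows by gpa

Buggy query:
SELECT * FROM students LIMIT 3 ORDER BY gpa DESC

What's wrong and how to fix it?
Bug: LIMIT must come after ORDER BY

Fix: Swap the clauses: ORDER BY first, then LIMIT

Corrected query:
SELECT * FROM students ORDER BY gpa DESC LIMIT 3

Result:
id | name | major     | gpa  | credits
---+------+-----------+------+--------
3  | Bob  | Art       | 3.49 | 89     
2  | Bob  | Chemistry | 3.29 | 15     
5  | Eve  | Art       | 2.98 | 10     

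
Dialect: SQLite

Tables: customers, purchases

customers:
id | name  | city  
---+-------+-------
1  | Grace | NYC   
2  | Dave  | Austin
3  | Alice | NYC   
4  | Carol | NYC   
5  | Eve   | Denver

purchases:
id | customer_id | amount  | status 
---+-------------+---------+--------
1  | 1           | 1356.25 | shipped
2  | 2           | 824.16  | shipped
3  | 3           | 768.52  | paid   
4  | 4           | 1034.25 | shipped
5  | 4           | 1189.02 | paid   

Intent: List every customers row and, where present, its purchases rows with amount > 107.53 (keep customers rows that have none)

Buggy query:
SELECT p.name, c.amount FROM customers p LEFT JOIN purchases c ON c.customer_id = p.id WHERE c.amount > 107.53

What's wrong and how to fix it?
Bug: A WHERE condition on the right-hand table after LEFT JOIN drops unmatched parents

Fix: Put 'c.amount > 107.53' in the JOIN's ON clause instead of WHERE

Corrected query:
SELECT p.name, c.amount FROM customers p LEFT JOIN purchases c ON c.customer_id = p.id AND c.amount > 107.53

Result:
name  | amount 
------+--------
Grace | 1356.25
Dave  | 824.16 
Alice | 768.52 
Carol | 1034.25
Carol | 1189.02
Eve   | NULL   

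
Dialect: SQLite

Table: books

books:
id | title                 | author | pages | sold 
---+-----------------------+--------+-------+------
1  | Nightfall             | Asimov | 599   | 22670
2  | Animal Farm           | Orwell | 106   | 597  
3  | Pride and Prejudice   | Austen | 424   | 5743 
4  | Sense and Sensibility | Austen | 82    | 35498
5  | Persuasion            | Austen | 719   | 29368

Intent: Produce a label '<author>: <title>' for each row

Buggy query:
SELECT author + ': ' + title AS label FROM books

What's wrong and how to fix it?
Bug: '+' is numeric addition; on text columns SQLite converts them to 0 instead of concatenating

Fix: Replace + with || to concatenate text

Corrected query:
SELECT author || ': ' || title AS label FROM books

Result:
label                        
-----------------------------
Asimov: Nightfall            
Orwell: Animal Farm          
Austen: Pride and Prejudice  
Austen: Sense and Sensibility
Austen: Persuasion           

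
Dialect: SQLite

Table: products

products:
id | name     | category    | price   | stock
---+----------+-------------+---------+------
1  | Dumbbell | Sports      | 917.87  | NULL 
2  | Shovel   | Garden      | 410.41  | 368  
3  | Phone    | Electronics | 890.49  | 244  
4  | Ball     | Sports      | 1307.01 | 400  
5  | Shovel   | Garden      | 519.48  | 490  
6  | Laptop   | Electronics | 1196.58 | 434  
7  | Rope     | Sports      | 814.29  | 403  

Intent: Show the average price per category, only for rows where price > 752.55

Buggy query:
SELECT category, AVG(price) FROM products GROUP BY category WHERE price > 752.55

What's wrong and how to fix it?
Bug: WHERE cannot follow GROUP BY

Fix: Place WHERE between FROM and GROUP BY

Corrected query:
SELECT category, AVG(price) FROM products WHERE price > 752.55 GROUP BY category

Result:
category    | AVG(price) 
------------+------------
Electronics | 1043.535   
Sports      | 1013.056667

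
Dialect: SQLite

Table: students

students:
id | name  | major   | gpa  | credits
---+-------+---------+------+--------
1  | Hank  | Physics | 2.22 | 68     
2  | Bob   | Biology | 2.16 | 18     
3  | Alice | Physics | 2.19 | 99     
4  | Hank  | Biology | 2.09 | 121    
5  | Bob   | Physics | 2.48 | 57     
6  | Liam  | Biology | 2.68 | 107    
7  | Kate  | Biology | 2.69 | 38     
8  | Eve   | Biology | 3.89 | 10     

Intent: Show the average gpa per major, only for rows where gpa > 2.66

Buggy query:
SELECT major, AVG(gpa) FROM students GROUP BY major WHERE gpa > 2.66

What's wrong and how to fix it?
Bug: WHERE cannot follow GROUP BY

Fix: Place WHERE between FROM and GROUP BY

Corrected query:
SELECT major, AVG(gpa) FROM students WHERE gpa > 2.66 GROUP BY major

Result:
major   | AVG(gpa)
--------+---------
Biology | 3.086667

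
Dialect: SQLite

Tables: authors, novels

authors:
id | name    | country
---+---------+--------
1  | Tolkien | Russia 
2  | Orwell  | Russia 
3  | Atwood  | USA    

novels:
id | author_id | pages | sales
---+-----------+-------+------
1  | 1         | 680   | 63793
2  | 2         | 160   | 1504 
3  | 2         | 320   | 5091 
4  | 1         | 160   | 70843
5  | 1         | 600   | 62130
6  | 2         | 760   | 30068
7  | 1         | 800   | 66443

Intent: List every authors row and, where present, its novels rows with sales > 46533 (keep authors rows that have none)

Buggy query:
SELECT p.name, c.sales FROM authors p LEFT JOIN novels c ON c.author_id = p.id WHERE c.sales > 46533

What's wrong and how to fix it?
Bug: A WHERE condition on the right-hand table after LEFT JOIN drops unmatched parents

Fix: Move the right-table condition into the ON clause so unmatched parents are kept

Corrected query:
SELECT p.name, c.sales FROM authors p LEFT JOIN novels c ON c.author_id = p.id AND c.sales > 46533

Result:
name    | sales
--------+------
Tolkien | 62130
Tolkien | 63793
Tolkien | 66443
Tolkien | 70843
Orwell  | NULL 
Atwood  | NULL 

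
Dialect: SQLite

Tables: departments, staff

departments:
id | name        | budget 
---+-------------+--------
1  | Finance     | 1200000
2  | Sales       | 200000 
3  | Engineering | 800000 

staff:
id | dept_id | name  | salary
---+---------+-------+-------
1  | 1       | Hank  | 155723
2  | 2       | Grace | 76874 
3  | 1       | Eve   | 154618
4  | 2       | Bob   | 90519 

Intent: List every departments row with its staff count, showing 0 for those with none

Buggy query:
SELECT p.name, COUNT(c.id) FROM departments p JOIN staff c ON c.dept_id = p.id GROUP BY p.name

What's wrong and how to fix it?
Bug: An inner join excludes parents with zero children

Fix: Switch to LEFT JOIN to retain unmatched parent rows

Corrected query:
SELECT p.name, COUNT(c.id) FROM departments p LEFT JOIN staff c ON c.dept_id = p.id GROUP BY p.name

Result:
name        | COUNT(c.id)
------------+------------
Engineering | 0          
Finance     | 2          
Sales       | 2          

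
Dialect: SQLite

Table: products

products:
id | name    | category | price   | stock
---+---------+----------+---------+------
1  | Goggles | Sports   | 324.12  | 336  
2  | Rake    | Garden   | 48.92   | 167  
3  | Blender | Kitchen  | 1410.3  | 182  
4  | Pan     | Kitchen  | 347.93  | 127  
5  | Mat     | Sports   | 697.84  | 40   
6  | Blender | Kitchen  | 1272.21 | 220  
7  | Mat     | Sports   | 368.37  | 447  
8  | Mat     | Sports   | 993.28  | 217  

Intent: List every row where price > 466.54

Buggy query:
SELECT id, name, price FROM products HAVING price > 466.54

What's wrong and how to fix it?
Bug: HAVING filters the output of aggregation, but this query has no GROUP BY and no aggregate functions, so SQLite rejects it (HAVING clause on a non-aggregate query); the condition here is per row

Fix: Replace HAVING with WHERE since the condition applies to individual rows

Corrected query:
SELECT id, name, price FROM products WHERE price > 466.54

Result:
id | name    | price  
---+---------+--------
3  | Blender | 1410.3 
5  | Mat     | 697.84 
6  | Blender | 1272.21
8  | Mat     | 993.28 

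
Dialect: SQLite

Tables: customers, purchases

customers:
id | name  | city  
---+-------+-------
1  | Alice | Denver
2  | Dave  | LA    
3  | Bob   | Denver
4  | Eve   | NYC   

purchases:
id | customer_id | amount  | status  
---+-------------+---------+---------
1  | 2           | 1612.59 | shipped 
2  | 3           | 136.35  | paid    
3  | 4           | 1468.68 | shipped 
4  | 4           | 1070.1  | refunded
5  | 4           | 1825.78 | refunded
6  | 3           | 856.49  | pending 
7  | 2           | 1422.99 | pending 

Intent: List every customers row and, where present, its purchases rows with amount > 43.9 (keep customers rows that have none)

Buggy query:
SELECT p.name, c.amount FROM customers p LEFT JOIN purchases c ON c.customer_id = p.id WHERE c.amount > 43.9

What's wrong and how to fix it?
Bug: Filtering c.amount in WHERE discards the NULL rows produced by LEFT JOIN, turning it into an inner join

Fix: Put 'c.amount > 43.9' in the JOIN's ON clause instead of WHERE

Corrected query:
SELECT p.name, c.amount FROM customers p LEFT JOIN purchases c ON c.customer_id = p.id AND c.amount > 43.9

Result:
name  | amount 
------+--------
Alice | NULL   
Dave  | 1422.99
Dave  | 1612.59
Bob   | 136.35 
Bob   | 856.49 
Eve   | 1070.1 
Eve   | 1468.68
Eve   | 1825.78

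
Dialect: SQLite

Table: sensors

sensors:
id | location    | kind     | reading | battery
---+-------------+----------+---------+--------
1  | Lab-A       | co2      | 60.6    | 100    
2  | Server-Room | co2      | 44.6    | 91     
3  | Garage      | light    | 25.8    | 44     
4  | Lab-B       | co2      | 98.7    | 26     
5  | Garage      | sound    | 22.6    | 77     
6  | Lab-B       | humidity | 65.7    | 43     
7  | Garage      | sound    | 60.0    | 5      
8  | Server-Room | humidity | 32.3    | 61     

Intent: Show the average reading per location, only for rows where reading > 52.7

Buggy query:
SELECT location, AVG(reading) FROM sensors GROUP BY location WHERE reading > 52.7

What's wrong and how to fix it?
Bug: WHERE cannot follow GROUP BY

Fix: Place WHERE between FROM and GROUP BY

Corrected query:
SELECT location, AVG(reading) FROM sensors WHERE reading > 52.7 GROUP BY location

Result:
location | AVG(reading)
---------+-------------
Garage   | 60          
Lab-A    | 60.6        
Lab-B    | 82.2        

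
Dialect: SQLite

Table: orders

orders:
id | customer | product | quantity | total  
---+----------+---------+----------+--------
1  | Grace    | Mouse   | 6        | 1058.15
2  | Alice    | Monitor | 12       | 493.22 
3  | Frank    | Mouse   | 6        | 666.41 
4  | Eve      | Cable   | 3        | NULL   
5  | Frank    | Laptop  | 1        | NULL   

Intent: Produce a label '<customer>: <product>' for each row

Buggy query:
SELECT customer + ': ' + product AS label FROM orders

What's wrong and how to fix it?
Bug: SQLite uses || for string concatenation; + coerces text to numbers (yielding 0)

Fix: Replace + with || to concatenate text

Corrected query:
SELECT customer || ': ' || product AS label FROM orders

Result:
label         
--------------
Grace: Mouse  
Alice: Monitor
Frank: Mouse  
Eve: Cable    
Frank: Laptop 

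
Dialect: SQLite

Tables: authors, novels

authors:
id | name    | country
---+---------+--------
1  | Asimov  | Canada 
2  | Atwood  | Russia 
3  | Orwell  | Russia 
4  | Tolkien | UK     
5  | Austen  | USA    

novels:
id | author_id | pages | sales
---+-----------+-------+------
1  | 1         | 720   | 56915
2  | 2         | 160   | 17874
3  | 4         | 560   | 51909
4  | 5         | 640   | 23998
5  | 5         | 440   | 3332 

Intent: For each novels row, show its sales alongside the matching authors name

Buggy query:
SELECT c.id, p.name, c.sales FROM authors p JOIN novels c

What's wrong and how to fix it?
Bug: Missing join condition: each novels row is matched to all authors rows instead of just its own

Fix: Specify the join condition linking the foreign key to the parent id

Corrected query:
SELECT c.id, p.name, c.sales FROM authors p JOIN novels c ON c.author_id = p.id

Result:
id | name    | sales
---+---------+------
1  | Asimov  | 56915
2  | Atwood  | 17874
3  | Tolkien | 51909
4  | Austen  | 23998
5  | Austen  | 3332 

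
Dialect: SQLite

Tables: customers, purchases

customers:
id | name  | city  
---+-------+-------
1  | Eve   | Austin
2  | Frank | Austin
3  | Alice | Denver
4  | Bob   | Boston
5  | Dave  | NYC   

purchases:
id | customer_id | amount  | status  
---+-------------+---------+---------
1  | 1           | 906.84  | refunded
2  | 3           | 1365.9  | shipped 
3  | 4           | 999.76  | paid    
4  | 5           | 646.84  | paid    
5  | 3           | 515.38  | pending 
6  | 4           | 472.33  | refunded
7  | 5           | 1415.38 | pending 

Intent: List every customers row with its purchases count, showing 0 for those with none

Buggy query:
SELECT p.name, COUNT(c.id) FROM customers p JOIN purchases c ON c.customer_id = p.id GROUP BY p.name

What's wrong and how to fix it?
Bug: An inner join excludes parents with zero children

Fix: Use LEFT JOIN so parents without children still appear (COUNT(c.id) gives 0)

Corrected query:
SELECT p.name, COUNT(c.id) FROM customers p LEFT JOIN purchases c ON c.customer_id = p.id GROUP BY p.name

Result:
name  | COUNT(c.id)
------+------------
Alice | 2          
Bob   | 2          
Dave  | 2          
Eve   | 1          
Frank | 0          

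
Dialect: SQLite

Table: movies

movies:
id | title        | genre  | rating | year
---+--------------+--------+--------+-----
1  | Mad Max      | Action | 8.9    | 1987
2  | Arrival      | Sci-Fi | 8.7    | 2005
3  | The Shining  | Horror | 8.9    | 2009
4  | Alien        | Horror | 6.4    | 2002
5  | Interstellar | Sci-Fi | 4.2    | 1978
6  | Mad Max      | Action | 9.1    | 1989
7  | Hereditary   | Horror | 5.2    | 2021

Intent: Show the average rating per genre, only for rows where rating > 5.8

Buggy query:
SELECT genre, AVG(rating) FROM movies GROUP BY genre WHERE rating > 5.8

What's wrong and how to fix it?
Bug: WHERE cannot follow GROUP BY

Fix: Move the WHERE clause before GROUP BY

Corrected query:
SELECT genre, AVG(rating) FROM movies WHERE rating > 5.8 GROUP BY genre

Result:
genre  | AVG(rating)
-------+------------
Action | 9          
Horror | 7.65       
Sci-Fi | 8.7        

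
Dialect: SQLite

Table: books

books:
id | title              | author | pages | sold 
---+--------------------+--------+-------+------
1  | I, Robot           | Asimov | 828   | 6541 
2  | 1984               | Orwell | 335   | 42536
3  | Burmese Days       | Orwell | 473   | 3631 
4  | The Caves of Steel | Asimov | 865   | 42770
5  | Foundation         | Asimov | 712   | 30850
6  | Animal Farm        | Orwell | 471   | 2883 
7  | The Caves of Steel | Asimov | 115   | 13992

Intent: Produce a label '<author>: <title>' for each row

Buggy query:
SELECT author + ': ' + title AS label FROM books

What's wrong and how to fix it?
Bug: '+' is numeric addition; on text columns SQLite converts them to 0 instead of concatenating

Fix: Use the || operator for string concatenation

Corrected query:
SELECT author || ': ' || title AS label FROM books

Result:
label                     
--------------------------
Asimov: I, Robot          
Orwell: 1984              
Orwell: Burmese Days      
Asimov: The Caves of Steel
Asimov: Foundation        
Orwell: Animal Farm       
Asimov: The Caves of Steel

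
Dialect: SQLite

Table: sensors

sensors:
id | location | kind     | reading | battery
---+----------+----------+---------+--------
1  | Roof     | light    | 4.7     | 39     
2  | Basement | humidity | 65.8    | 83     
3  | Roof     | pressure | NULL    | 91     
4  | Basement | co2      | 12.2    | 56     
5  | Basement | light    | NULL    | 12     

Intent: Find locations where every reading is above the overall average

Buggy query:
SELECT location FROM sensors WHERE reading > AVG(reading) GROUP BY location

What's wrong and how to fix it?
Bug: AVG() is an aggregate; it can't sit directly in WHERE

Fix: Compute the overall average in a scalar subquery and compare each group's MIN against it in HAVING

Corrected query:
SELECT location FROM sensors GROUP BY location HAVING MIN(reading) > (SELECT AVG(reading) FROM sensors)

Result:
(no rows)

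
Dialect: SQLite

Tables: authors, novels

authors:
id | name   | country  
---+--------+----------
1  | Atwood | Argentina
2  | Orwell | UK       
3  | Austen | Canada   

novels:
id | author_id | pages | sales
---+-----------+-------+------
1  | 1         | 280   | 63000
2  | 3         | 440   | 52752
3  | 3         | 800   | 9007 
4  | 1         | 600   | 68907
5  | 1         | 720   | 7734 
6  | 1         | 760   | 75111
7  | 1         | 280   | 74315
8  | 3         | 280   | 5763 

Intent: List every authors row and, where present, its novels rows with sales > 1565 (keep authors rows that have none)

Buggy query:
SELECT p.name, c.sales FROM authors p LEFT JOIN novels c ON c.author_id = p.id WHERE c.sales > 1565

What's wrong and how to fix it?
Bug: Filtering c.sales in WHERE discards the NULL rows produced by LEFT JOIN, turning it into an inner join

Fix: Put 'c.sales > 1565' in the JOIN's ON clause instead of WHERE

Corrected query:
SELECT p.name, c.sales FROM authors p LEFT JOIN novels c ON c.author_id = p.id AND c.sales > 1565

Result:
name   | sales
-------+------
Atwood | 7734 
Atwood | 63000
Atwood | 68907
Atwood | 74315
Atwood | 75111
Orwell | NULL 
Austen | 5763 
Austen | 9007 
Austen | 52752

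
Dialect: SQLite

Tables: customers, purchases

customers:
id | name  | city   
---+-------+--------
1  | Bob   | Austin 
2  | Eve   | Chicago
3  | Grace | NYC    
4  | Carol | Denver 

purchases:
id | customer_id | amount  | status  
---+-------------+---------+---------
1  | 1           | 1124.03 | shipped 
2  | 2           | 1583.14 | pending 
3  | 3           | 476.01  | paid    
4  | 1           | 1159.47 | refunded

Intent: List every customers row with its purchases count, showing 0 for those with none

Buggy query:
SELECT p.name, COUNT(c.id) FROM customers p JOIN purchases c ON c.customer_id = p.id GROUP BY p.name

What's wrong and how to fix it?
Bug: An inner join excludes parents with zero children

Fix: Switch to LEFT JOIN to retain unmatched parent rows

Corrected query:
SELECT p.name, COUNT(c.id) FROM customers p LEFT JOIN purchases c ON c.customer_id = p.id GROUP BY p.name

Result:
name  | COUNT(c.id)
------+------------
Bob   | 2          
Carol | 0          
Eve   | 1          
Grace | 1          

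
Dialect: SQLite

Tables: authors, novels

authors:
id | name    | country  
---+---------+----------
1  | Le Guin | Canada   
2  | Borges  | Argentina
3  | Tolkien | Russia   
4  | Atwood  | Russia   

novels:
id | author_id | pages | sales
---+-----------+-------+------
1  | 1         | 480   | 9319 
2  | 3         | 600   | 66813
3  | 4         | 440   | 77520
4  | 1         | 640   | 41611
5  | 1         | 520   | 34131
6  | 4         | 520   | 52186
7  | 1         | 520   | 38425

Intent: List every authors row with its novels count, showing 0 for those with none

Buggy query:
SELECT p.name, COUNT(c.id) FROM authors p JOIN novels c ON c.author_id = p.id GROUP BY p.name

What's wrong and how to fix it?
Bug: INNER JOIN drops authors rows that have no matching novels rows

Fix: Switch to LEFT JOIN to retain unmatched parent rows

Corrected query:
SELECT p.name, COUNT(c.id) FROM authors p LEFT JOIN novels c ON c.author_id = p.id GROUP BY p.name

Result:
name    | COUNT(c.id)
--------+------------
Atwood  | 2          
Borges  | 0          
Le Guin | 4          
Tolkien | 1          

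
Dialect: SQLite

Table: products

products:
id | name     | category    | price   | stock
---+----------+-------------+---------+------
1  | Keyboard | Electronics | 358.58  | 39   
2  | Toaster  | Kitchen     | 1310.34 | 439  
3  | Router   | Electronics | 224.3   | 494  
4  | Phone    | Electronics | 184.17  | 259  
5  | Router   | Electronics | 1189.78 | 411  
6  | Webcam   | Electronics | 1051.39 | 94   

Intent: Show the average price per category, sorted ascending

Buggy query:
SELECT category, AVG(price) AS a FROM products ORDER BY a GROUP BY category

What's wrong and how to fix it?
Bug: ORDER BY appears before GROUP BY; SQL clause order requires GROUP BY first

Fix: Move ORDER BY to the end, after GROUP BY

Corrected query:
SELECT category, AVG(price) AS a FROM products GROUP BY category ORDER BY a

Result:
category    | a      
------------+--------
Electronics | 601.644
Kitchen     | 1310.34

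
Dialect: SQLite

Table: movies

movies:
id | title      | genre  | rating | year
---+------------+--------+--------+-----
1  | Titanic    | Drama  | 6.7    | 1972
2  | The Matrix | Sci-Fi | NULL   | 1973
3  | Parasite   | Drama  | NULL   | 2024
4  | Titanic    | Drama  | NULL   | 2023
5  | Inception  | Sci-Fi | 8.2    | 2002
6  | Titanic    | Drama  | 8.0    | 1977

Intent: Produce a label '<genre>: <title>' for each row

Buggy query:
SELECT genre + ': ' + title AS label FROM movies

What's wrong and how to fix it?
Bug: '+' is numeric addition; on text columns SQLite converts them to 0 instead of concatenating

Fix: Replace + with || to concatenate text

Corrected query:
SELECT genre || ': ' || title AS label FROM movies

Result:
label             
------------------
Drama: Titanic    
Sci-Fi: The Matrix
Drama: Parasite   
Drama: Titanic    
Sci-Fi: Inception 
Drama: Titanic    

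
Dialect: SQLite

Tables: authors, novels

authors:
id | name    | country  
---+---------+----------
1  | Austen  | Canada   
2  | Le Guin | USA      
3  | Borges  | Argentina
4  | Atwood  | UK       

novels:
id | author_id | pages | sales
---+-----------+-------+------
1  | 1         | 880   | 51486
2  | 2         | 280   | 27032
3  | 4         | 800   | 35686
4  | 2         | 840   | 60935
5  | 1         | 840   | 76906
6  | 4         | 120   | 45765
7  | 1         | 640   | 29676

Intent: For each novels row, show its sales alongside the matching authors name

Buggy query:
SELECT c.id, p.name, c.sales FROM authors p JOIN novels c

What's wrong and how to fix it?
Bug: JOIN with no ON clause produces a cartesian product; every novels row pairs with every authors row

Fix: Specify the join condition linking the foreign key to the parent id

Corrected query:
SELECT c.id, p.name, c.sales FROM authors p JOIN novels c ON c.author_id = p.id

Result:
id | name    | sales
---+---------+------
1  | Austen  | 51486
2  | Le Guin | 27032
3  | Atwood  | 35686
4  | Le Guin | 60935
5  | Austen  | 76906
6  | Atwood  | 45765
7  | Austen  | 29676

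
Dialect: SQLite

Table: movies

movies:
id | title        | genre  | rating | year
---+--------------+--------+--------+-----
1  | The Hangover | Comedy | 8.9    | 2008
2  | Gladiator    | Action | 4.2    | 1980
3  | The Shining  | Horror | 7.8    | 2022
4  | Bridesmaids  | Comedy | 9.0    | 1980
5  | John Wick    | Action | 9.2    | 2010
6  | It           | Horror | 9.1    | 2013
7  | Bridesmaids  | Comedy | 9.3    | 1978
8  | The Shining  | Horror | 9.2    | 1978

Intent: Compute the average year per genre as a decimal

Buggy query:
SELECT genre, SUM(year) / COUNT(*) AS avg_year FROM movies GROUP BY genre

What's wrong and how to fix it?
Bug: SUM(year) and COUNT(*) are both integers; the division truncates the fractional part

Fix: Cast one side to REAL so the division keeps the fractional part

Corrected query:
SELECT genre, SUM(year) * 1.0 / COUNT(*) AS avg_year FROM movies GROUP BY genre

Result:
genre  | avg_year   
-------+------------
Action | 1995       
Comedy | 1988.666667
Horror | 2004.333333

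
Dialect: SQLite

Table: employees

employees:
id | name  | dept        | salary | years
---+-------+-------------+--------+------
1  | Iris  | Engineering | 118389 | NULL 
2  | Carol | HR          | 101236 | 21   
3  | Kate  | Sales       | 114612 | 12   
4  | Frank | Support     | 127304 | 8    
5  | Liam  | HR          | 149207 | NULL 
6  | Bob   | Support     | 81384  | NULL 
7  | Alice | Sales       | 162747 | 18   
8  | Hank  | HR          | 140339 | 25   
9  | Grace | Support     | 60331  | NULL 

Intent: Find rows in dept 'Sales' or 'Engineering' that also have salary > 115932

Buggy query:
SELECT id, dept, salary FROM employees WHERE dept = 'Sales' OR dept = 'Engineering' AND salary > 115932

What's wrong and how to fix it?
Bug: Without parentheses, AND is evaluated before OR, so the salary filter only applies to the 'Engineering' branch

Fix: Add parentheses around the OR so the AND applies to both alternatives

Corrected query:
SELECT id, dept, salary FROM employees WHERE (dept = 'Sales' OR dept = 'Engineering') AND salary > 115932

Result:
id | dept        | salary
---+-------------+-------
1  | Engineering | 118389
7  | Sales       | 162747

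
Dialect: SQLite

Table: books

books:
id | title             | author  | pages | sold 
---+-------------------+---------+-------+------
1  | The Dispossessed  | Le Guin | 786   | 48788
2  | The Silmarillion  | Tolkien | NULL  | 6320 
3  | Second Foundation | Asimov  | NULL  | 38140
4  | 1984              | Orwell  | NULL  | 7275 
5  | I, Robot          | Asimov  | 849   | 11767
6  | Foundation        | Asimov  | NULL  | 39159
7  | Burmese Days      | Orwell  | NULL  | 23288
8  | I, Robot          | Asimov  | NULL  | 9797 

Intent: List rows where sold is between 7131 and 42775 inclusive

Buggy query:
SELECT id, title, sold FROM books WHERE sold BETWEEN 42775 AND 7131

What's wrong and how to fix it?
Bug: The bounds are reversed; BETWEEN a AND b requires a <= b to match anything

Fix: Swap the bounds so the smaller value comes first

Corrected query:
SELECT id, title, sold FROM books WHERE sold BETWEEN 7131 AND 42775

Result:
id | title             | sold 
---+-------------------+------
3  | Second Foundation | 38140
4  | 1984              | 7275 
5  | I, Robot          | 11767
6  | Foundation        | 39159
7  | Burmese Days      | 23288
8  | I, Robot          | 9797 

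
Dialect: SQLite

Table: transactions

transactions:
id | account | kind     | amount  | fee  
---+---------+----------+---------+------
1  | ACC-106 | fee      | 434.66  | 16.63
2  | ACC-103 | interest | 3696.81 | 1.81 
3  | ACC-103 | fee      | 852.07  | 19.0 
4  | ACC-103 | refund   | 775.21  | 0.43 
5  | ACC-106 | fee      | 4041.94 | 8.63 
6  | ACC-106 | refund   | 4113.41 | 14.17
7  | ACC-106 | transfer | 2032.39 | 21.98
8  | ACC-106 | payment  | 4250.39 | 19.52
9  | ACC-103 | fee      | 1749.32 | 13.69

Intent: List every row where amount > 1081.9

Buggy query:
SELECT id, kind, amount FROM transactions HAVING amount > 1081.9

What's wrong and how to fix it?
Bug: HAVING filters the output of aggregation, but this query has no GROUP BY and no aggregate functions, so SQLite rejects it (HAVING clause on a non-aggregate query); the condition here is per row

Fix: Use WHERE for row-level filtering

Corrected query:
SELECT id, kind, amount FROM transactions WHERE amount > 1081.9

Result:
id | kind     | amount 
---+----------+--------
2  | interest | 3696.81
5  | fee      | 4041.94
6  | refund   | 4113.41
7  | transfer | 2032.39
8  | payment  | 4250.39
9  | fee      | 1749.32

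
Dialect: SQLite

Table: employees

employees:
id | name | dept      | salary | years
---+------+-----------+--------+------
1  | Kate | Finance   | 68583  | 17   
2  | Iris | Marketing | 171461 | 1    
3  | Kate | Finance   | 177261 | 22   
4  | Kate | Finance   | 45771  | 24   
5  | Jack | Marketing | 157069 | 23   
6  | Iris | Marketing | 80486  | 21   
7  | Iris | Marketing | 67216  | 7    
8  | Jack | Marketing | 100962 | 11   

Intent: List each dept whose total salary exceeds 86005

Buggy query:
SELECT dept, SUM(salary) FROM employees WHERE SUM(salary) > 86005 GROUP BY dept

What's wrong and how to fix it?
Bug: SUM(salary) is an aggregate, but WHERE filters rows before aggregation

Fix: Move the aggregate condition to a HAVING clause

Corrected query:
SELECT dept, SUM(salary) FROM employees GROUP BY dept HAVING SUM(salary) > 86005

Result:
dept      | SUM(salary)
----------+------------
Finance   | 291615     
Marketing | 577194     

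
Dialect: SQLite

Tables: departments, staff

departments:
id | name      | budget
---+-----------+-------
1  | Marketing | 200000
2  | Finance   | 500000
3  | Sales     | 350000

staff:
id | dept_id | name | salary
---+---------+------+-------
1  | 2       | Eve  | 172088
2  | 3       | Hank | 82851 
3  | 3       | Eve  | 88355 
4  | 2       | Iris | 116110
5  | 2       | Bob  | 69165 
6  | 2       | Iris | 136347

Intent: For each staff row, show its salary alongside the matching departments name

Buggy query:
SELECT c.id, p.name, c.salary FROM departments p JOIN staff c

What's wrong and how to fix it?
Bug: JOIN with no ON clause produces a cartesian product; every staff row pairs with every departments row

Fix: Specify the join condition linking the foreign key to the parent id

Corrected query:
SELECT c.id, p.name, c.salary FROM departments p JOIN staff c ON c.dept_id = p.id

Result:
id | name    | salary
---+---------+-------
1  | Finance | 172088
2  | Sales   | 82851 
3  | Sales   | 88355 
4  | Finance | 116110
5  | Finance | 69165 
6  | Finance | 136347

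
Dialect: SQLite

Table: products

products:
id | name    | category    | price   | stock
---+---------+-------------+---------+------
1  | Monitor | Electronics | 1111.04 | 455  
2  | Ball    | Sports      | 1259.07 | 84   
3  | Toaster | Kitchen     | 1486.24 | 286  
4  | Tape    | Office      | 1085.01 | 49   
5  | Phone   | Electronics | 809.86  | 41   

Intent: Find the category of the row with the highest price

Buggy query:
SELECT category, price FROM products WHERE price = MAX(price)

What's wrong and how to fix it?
Bug: WHERE is evaluated per row; an aggregate over the whole table isn't defined there

Fix: Use a subquery: WHERE price = (SELECT MAX(price) FROM products)

Corrected query:
SELECT category, price FROM products WHERE price = (SELECT MAX(price) FROM products)

Result:
category | price  
---------+--------
Kitchen  | 1486.24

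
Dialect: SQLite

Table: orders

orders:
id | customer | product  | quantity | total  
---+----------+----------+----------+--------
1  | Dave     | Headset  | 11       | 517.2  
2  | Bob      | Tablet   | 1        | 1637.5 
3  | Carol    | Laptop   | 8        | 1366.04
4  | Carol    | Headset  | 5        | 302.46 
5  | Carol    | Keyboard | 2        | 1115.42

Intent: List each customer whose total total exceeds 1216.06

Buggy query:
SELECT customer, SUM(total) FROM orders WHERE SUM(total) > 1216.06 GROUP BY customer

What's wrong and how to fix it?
Bug: Aggregate functions cannot appear in a WHERE clause

Fix: Move the aggregate condition to a HAVING clause

Corrected query:
SELECT customer, SUM(total) FROM orders GROUP BY customer HAVING SUM(total) > 1216.06

Result:
customer | SUM(total)
---------+-----------
Bob      | 1637.5    
Carol    | 2783.92   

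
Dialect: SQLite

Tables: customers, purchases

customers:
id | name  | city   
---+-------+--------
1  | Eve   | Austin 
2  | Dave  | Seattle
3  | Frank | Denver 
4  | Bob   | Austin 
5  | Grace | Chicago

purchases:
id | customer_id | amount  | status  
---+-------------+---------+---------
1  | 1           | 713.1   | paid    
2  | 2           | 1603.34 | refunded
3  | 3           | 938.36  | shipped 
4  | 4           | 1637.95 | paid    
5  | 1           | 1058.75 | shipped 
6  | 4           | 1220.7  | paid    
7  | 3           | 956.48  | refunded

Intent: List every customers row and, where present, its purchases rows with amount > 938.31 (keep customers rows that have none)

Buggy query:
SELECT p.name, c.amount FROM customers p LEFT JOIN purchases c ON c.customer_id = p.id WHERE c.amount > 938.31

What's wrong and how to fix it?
Bug: A WHERE condition on the right-hand table after LEFT JOIN drops unmatched parents

Fix: Move the right-table condition into the ON clause so unmatched parents are kept

Corrected query:
SELECT p.name, c.amount FROM customers p LEFT JOIN purchases c ON c.customer_id = p.id AND c.amount > 938.31

Result:
name  | amount 
------+--------
Eve   | 1058.75
Dave  | 1603.34
Frank | 938.36 
Frank | 956.48 
Bob   | 1220.7 
Bob   | 1637.95
Grace | NULL   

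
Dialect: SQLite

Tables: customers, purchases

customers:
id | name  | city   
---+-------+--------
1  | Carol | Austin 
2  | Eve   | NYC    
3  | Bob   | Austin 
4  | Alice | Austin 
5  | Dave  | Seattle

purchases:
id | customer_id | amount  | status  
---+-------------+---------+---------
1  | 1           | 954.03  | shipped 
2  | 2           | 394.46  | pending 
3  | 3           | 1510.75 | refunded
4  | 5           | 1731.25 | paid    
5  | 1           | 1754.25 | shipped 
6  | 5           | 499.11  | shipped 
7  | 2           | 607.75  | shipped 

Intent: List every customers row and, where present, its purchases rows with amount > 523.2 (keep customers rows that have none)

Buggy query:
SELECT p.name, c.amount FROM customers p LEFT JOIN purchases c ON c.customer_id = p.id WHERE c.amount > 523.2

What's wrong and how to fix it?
Bug: Filtering c.amount in WHERE discards the NULL rows produced by LEFT JOIN, turning it into an inner join

Fix: Move the right-table condition into the ON clause so unmatched parents are kept

Corrected query:
SELECT p.name, c.amount FROM customers p LEFT JOIN purchases c ON c.customer_id = p.id AND c.amount > 523.2

Result:
name  | amount 
------+--------
Carol | 954.03 
Carol | 1754.25
Eve   | 607.75 
Bob   | 1510.75
Alice | NULL   
Dave  | 1731.25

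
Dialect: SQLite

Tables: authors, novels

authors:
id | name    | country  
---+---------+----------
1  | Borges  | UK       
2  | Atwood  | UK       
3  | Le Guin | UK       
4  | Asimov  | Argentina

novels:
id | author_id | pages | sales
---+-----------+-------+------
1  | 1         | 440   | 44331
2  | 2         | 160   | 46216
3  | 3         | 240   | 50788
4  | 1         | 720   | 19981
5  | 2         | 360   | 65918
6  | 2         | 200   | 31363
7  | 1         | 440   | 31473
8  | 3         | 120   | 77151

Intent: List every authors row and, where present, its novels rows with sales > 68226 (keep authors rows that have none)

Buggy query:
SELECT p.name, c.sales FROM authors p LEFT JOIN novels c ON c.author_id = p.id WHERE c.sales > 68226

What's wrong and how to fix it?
Bug: Filtering c.sales in WHERE discards the NULL rows produced by LEFT JOIN, turning it into an inner join

Fix: Put 'c.sales > 68226' in the JOIN's ON clause instead of WHERE

Corrected query:
SELECT p.name, c.sales FROM authors p LEFT JOIN novels c ON c.author_id = p.id AND c.sales > 68226

Result:
name    | sales
--------+------
Borges  | NULL 
Atwood  | NULL 
Le Guin | 77151
Asimov  | NULL 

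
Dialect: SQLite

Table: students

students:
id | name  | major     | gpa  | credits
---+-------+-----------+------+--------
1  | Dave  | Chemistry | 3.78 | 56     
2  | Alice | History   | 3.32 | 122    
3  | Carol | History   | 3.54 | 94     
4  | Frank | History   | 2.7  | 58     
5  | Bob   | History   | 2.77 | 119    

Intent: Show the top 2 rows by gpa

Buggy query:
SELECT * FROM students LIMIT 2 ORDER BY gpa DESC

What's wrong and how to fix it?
Bug: LIMIT must come after ORDER BY

Fix: Sort with ORDER BY, then apply LIMIT

Corrected query:
SELECT * FROM students ORDER BY gpa DESC LIMIT 2

Result:
id | name  | major     | gpa  | credits
---+-------+-----------+------+--------
1  | Dave  | Chemistry | 3.78 | 56     
3  | Carol | History   | 3.54 | 94     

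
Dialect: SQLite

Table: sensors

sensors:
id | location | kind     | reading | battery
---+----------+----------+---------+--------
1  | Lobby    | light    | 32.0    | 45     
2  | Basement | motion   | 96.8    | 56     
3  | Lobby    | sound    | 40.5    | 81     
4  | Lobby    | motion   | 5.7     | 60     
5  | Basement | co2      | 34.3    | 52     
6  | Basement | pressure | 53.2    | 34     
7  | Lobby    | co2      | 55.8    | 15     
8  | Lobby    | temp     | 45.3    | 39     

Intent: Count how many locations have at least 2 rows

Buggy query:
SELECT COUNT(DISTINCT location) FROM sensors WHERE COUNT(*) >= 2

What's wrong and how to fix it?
Bug: WHERE filters individual rows, not groups, so a group-level COUNT is invalid there

Fix: Group first with HAVING COUNT(*) >= 2, then COUNT the resulting groups

Corrected query:
SELECT COUNT(*) FROM (SELECT location FROM sensors GROUP BY location HAVING COUNT(*) >= 2)

Result:
COUNT(*)
--------
2       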